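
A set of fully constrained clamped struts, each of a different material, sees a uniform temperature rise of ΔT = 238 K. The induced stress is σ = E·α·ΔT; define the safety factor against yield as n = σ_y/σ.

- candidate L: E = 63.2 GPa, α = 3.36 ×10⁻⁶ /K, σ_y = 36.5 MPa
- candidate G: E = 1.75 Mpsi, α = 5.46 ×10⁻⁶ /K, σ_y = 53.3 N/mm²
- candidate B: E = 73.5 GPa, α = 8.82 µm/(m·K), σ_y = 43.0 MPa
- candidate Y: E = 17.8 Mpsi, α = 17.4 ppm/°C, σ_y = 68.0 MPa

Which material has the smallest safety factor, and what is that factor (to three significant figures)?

candidate Y, n = 0.134

In consistent units (E in GPa, α in ×10⁻⁶/K, σ_y in MPa):
  candidate L: E = 63.20, α = 3.36, σ_y = 36.50 → σ = 50.5 MPa, n = 0.722
  candidate G: E = 12.07, α = 5.46, σ_y = 53.30 → σ = 15.7 MPa, n = 3.40
  candidate B: E = 73.50, α = 8.82, σ_y = 43.00 → σ = 154 MPa, n = 0.279
  candidate Y: E = 122.7, α = 17.4, σ_y = 68.00 → σ = 508 MPa, n = 0.134
Smallest n: candidate Y with n = 0.134.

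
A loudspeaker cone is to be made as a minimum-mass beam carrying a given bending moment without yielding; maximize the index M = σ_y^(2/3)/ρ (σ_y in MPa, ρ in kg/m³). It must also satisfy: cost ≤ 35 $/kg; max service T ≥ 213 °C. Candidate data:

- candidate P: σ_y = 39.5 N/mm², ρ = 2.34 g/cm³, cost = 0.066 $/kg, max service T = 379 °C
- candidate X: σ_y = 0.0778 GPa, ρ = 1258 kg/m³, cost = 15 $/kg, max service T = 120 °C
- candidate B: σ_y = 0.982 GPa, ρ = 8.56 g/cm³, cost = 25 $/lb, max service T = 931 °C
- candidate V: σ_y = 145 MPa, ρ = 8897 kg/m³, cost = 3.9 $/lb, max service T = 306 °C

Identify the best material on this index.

Screen on constraints: cost ≤ 35 $/kg; max service T ≥ 213 °C. Survivors: candidate P, candidate V.
After converting to SI:
  candidate P: σ_y = 39.50 MPa, ρ = 2340 kg/m³
  candidate V: σ_y = 145.0 MPa, ρ = 8897 kg/m³
  candidate P: M = 4.96×10⁻³
  candidate V: M = 3.10×10⁻³
The maximum is for candidate P.

candidate P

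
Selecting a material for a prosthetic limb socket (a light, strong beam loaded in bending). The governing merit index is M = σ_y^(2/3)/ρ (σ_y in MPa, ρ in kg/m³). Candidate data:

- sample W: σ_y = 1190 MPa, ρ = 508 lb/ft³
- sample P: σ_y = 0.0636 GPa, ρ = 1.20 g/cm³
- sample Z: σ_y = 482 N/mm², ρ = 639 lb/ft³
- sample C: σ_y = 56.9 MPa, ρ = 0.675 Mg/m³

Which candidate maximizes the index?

sample C

Putting every candidate on a common basis:
  sample W: σ_y = 1190 MPa, ρ = 8137 kg/m³
  sample P: σ_y = 63.60 MPa, ρ = 1200 kg/m³
  sample Z: σ_y = 482.0 MPa, ρ = 10240 kg/m³
  sample C: σ_y = 56.90 MPa, ρ = 675.0 kg/m³
  sample C: M = 21.9×10⁻³
  sample W: M = 13.8×10⁻³
  sample P: M = 13.3×10⁻³
  sample Z: M = 6.01×10⁻³
The maximum is for sample C.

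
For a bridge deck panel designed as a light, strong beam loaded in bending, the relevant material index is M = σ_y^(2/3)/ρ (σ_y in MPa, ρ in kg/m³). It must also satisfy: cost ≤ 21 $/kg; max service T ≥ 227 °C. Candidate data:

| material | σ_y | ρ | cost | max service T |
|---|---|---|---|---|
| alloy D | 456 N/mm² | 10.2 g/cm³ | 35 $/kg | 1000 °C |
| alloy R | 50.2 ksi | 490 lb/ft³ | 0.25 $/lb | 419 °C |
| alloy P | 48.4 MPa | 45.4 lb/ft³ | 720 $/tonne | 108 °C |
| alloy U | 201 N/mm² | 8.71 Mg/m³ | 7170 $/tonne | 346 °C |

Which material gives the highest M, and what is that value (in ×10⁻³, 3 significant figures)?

Screen on constraints: cost ≤ 21 $/kg; max service T ≥ 227 °C. Survivors: alloy R, alloy U.
Convert each candidate to consistent units, then evaluate M:
  alloy R: σ_y = 346.1 MPa, ρ = 7849 kg/m³
  alloy U: σ_y = 201.0 MPa, ρ = 8710 kg/m³
  alloy R: M = 6.28×10⁻³
  alloy U: M = 3.94×10⁻³
Alloy R has the largest M.

alloy R, M = 6.28×10⁻³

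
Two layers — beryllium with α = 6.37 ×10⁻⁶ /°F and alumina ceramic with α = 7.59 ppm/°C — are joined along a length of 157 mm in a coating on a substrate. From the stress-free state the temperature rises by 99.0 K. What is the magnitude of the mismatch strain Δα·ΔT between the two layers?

beryllium: α = 6.37×10⁻⁶/°F × 9/5 = 11.5×10⁻⁶/K.
Δα = |11.5 − 7.59|×10⁻⁶/K = 3.88×10⁻⁶/K.
Mismatch strain = Δα·ΔT = 3.88×10⁻⁶ × 99.0 = 3.84×10⁻⁴.

3.84×10⁻⁴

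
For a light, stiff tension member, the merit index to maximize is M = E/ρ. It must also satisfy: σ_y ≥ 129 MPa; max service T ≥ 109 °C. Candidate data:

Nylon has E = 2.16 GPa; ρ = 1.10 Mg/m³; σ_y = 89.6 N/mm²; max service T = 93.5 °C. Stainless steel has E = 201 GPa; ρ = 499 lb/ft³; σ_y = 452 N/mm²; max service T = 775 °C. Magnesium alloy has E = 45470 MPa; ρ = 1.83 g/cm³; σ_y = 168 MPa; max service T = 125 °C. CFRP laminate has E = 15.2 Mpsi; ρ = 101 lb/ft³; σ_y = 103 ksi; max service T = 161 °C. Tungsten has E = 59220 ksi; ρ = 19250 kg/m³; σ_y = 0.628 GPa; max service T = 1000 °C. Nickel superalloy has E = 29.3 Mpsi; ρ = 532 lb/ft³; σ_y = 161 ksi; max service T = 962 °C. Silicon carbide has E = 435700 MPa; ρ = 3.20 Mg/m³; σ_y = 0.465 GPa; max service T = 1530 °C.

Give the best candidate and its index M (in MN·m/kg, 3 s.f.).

silicon carbide, M = 136 MN·m/kg

Screen on constraints: σ_y ≥ 129 MPa; max service T ≥ 109 °C. Survivors: stainless steel, magnesium alloy, CFRP laminate, tungsten, nickel superalloy, silicon carbide.
In SI units:
  stainless steel: E = 201.0 GPa, ρ = 7993 kg/m³
  magnesium alloy: E = 45.47 GPa, ρ = 1830 kg/m³
  CFRP laminate: E = 104.8 GPa, ρ = 1618 kg/m³
  tungsten: E = 408.3 GPa, ρ = 19250 kg/m³
  nickel superalloy: E = 202.0 GPa, ρ = 8522 kg/m³
  silicon carbide: E = 435.7 GPa, ρ = 3200 kg/m³
  silicon carbide: M = 136 MN·m/kg
  CFRP laminate: M = 64.8 MN·m/kg
  stainless steel: M = 25.1 MN·m/kg
  magnesium alloy: M = 24.8 MN·m/kg
  nickel superalloy: M = 23.7 MN·m/kg
  tungsten: M = 21.2 MN·m/kg
The maximum is for silicon carbide.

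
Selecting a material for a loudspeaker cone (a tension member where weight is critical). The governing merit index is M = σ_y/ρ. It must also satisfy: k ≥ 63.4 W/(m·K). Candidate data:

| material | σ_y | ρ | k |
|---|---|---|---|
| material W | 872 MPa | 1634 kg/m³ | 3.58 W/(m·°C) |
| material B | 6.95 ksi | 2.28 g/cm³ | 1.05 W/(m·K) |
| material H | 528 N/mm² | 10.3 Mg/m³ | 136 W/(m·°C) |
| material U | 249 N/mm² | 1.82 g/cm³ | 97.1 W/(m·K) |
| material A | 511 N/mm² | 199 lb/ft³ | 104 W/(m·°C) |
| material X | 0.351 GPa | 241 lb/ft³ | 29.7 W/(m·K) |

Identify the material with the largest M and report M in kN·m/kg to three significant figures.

material A, M = 160 kN·m/kg

Screen on constraints: k ≥ 63.4 W/(m·K). Survivors: material H, material U, material A.
After converting to SI:
  material H: σ_y = 528.0 MPa, ρ = 10300 kg/m³
  material U: σ_y = 249.0 MPa, ρ = 1820 kg/m³
  material A: σ_y = 511.0 MPa, ρ = 3188 kg/m³
  material A: M = 160 kN·m/kg
  material U: M = 137 kN·m/kg
  material H: M = 51.3 kN·m/kg
Highest index: material A.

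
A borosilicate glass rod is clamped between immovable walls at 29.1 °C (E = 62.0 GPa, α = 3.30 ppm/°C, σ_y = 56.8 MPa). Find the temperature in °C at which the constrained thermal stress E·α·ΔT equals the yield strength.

307 °C

E·α·ΔT = 56.80 MPa ⇒ ΔT = 56.80 / (62.00×10³ × 3.30×10⁻⁶) = 277.6 K.
T = 29.1 + 277.6 = 306.7 °C.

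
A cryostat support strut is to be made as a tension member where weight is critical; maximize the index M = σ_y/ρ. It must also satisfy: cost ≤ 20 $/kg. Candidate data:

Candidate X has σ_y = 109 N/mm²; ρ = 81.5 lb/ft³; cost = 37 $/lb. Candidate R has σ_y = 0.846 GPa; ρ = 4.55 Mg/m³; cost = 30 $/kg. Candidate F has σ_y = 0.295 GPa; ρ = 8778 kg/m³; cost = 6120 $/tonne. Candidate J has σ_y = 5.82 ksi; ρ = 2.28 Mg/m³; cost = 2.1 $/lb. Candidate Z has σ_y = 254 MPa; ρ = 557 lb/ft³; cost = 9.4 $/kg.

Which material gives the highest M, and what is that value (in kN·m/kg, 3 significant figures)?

candidate F, M = 33.6 kN·m/kg

Screen on constraints: cost ≤ 20 $/kg. Survivors: candidate F, candidate J, candidate Z.
Putting every candidate on a common basis:
  candidate F: σ_y = 295.0 MPa, ρ = 8778 kg/m³
  candidate J: σ_y = 40.13 MPa, ρ = 2280 kg/m³
  candidate Z: σ_y = 254.0 MPa, ρ = 8922 kg/m³
  candidate F: M = 33.6 kN·m/kg
  candidate Z: M = 28.5 kN·m/kg
  candidate J: M = 17.6 kN·m/kg
Candidate F ranks first.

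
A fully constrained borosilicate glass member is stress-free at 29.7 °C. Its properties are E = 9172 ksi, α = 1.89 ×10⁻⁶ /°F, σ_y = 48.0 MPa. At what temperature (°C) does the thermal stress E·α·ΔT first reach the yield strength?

E = 9172 ksi = 63.24 GPa.
α = 1.89×10⁻⁶/°F × 9/5 = 3.40×10⁻⁶/K.
E·α·ΔT = 48.00 MPa ⇒ ΔT = 48.00 / (63.24×10³ × 3.40×10⁻⁶) = 223.1 K.
T = 29.7 + 223.1 = 252.8 °C.

253 °C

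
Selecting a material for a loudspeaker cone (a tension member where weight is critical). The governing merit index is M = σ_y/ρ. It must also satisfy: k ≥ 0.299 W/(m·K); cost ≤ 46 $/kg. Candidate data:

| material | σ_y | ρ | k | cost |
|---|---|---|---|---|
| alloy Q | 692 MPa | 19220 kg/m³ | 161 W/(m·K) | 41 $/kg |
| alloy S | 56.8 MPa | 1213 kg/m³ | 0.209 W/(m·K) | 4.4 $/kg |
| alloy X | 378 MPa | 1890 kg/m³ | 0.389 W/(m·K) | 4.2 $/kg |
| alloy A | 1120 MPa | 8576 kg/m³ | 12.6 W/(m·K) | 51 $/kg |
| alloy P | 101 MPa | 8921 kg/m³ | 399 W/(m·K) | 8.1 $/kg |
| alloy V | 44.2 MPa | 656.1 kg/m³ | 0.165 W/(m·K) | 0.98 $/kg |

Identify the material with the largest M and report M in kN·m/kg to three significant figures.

Screen on constraints: k ≥ 0.299 W/(m·K); cost ≤ 46 $/kg. Survivors: alloy Q, alloy X, alloy P.
Evaluate M for each candidate:
  alloy X: M = 200 kN·m/kg
  alloy Q: M = 36.0 kN·m/kg
  alloy P: M = 11.3 kN·m/kg
Alloy X has the largest M.

alloy X, M = 200 kN·m/kg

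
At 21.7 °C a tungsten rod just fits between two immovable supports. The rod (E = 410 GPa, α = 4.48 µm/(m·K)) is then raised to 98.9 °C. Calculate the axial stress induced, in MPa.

142 MPa

ΔT = 77.20 K. Constrained thermal stress σ = E·α·ΔT = 410.0×10³ MPa × 4.48×10⁻⁶ × 77.20 = 142 MPa (compressive).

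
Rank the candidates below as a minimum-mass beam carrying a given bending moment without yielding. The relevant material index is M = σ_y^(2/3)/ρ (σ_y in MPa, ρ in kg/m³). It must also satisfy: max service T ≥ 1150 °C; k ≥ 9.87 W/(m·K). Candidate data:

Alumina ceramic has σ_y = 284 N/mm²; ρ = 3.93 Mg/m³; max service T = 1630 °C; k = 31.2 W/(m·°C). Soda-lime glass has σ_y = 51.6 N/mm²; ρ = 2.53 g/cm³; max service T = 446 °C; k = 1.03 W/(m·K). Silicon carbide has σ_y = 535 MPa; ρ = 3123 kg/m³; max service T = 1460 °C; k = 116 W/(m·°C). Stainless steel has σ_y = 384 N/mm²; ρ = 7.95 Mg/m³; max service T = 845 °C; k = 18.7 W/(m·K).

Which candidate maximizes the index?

Screen on constraints: max service T ≥ 1150 °C; k ≥ 9.87 W/(m·K). Survivors: alumina ceramic, silicon carbide.
Normalizing units and computing the index:
  alumina ceramic: σ_y = 284.0 MPa, ρ = 3930 kg/m³
  silicon carbide: σ_y = 535.0 MPa, ρ = 3123 kg/m³
  silicon carbide: M = 21.1×10⁻³
  alumina ceramic: M = 11.0×10⁻³
The maximum is for silicon carbide.

silicon carbide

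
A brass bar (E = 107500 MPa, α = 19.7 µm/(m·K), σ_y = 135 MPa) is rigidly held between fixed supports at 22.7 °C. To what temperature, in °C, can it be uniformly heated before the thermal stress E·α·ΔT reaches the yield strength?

E = 107500 MPa = 107.5 GPa.
E·α·ΔT = 135.0 MPa ⇒ ΔT = 135.0 / (107.5×10³ × 19.7×10⁻⁶) = 63.75 K.
T = 22.7 + 63.75 = 86.45 °C.

86.4 °C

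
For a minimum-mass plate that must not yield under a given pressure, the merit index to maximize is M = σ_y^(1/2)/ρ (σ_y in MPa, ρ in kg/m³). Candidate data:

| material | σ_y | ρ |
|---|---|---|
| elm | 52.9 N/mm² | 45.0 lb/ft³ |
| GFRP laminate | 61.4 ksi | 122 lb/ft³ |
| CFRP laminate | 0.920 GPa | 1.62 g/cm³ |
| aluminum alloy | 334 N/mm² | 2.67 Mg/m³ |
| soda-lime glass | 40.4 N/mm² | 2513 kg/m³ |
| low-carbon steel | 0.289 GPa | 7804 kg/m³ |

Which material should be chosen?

CFRP laminate

Normalizing units and computing the index:
  elm: σ_y = 52.90 MPa, ρ = 720.8 kg/m³
  GFRP laminate: σ_y = 423.3 MPa, ρ = 1954 kg/m³
  CFRP laminate: σ_y = 920.0 MPa, ρ = 1620 kg/m³
  aluminum alloy: σ_y = 334.0 MPa, ρ = 2670 kg/m³
  soda-lime glass: σ_y = 40.40 MPa, ρ = 2513 kg/m³
  low-carbon steel: σ_y = 289.0 MPa, ρ = 7804 kg/m³
  CFRP laminate: M = 18.7×10⁻³
  GFRP laminate: M = 10.5×10⁻³
  elm: M = 10.1×10⁻³
  aluminum alloy: M = 6.84×10⁻³
  soda-lime glass: M = 2.53×10⁻³
  low-carbon steel: M = 2.18×10⁻³
CFRP laminate ranks first.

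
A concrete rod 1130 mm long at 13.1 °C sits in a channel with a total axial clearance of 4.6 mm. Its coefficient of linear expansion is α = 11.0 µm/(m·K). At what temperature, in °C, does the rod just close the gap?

α·L₀·ΔT = 4.6 mm ⇒ ΔT = 4.6 / (11.0×10⁻⁶ × 1130.0) = 370.1 K.
T = 13.1 + 370.1 = 383.2 °C.

383 °C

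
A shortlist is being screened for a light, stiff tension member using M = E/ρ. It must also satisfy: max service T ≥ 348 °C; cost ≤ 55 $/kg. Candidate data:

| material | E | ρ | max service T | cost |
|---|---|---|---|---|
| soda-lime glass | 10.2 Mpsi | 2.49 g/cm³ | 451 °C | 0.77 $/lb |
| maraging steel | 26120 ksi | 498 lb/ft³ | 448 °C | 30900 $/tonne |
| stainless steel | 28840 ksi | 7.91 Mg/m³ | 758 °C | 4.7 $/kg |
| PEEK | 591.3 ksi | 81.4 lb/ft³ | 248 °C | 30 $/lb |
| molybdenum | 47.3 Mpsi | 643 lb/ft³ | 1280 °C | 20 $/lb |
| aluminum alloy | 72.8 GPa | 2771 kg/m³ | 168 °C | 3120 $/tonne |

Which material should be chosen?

molybdenum

Screen on constraints: max service T ≥ 348 °C; cost ≤ 55 $/kg. Survivors: soda-lime glass, maraging steel, stainless steel, molybdenum.
Putting every candidate on a common basis:
  soda-lime glass: E = 70.33 GPa, ρ = 2490 kg/m³
  maraging steel: E = 180.1 GPa, ρ = 7977 kg/m³
  stainless steel: E = 198.8 GPa, ρ = 7910 kg/m³
  molybdenum: E = 326.1 GPa, ρ = 10300 kg/m³
  molybdenum: M = 31.7 MN·m/kg
  soda-lime glass: M = 28.2 MN·m/kg
  stainless steel: M = 25.1 MN·m/kg
  maraging steel: M = 22.6 MN·m/kg
Molybdenum has the largest M.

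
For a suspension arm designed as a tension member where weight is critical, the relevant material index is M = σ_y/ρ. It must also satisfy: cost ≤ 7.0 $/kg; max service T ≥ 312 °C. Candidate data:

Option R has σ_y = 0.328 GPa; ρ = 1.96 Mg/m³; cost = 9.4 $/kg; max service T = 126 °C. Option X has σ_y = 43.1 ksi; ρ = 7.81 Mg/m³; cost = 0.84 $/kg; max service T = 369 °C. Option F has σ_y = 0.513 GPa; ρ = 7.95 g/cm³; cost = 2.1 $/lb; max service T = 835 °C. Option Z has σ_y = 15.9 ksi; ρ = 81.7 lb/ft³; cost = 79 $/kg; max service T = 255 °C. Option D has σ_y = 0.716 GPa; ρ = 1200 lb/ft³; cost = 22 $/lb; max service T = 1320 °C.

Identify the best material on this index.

option F

Screen on constraints: cost ≤ 7.0 $/kg; max service T ≥ 312 °C. Survivors: option X, option F.
Putting every candidate on a common basis:
  option X: σ_y = 297.2 MPa, ρ = 7810 kg/m³
  option F: σ_y = 513.0 MPa, ρ = 7950 kg/m³
  option F: M = 64.5 kN·m/kg
  option X: M = 38.0 kN·m/kg
The maximum is for option F.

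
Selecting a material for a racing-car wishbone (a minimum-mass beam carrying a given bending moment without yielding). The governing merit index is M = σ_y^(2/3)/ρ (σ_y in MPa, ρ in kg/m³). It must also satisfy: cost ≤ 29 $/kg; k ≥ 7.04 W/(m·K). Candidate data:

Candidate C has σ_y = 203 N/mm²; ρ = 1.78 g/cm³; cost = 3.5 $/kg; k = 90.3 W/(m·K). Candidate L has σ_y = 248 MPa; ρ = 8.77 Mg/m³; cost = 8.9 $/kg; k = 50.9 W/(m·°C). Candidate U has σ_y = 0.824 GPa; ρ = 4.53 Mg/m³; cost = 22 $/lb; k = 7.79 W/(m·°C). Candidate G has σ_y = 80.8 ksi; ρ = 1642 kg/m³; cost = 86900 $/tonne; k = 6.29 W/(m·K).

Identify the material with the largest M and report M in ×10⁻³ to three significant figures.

candidate C, M = 19.4×10⁻³

Screen on constraints: cost ≤ 29 $/kg; k ≥ 7.04 W/(m·K). Survivors: candidate C, candidate L.
Convert each candidate to consistent units, then evaluate M:
  candidate C: σ_y = 203.0 MPa, ρ = 1780 kg/m³
  candidate L: σ_y = 248.0 MPa, ρ = 8770 kg/m³
  candidate C: M = 19.4×10⁻³
  candidate L: M = 4.50×10⁻³
Highest index: candidate C.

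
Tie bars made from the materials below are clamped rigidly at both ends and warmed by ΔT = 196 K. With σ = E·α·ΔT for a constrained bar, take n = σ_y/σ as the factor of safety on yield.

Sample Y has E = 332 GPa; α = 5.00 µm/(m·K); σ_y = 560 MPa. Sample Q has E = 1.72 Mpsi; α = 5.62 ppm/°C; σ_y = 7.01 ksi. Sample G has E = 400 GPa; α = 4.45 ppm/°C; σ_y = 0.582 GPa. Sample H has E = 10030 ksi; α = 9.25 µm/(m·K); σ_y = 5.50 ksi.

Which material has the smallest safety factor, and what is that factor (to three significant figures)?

In consistent units (E in GPa, α in ×10⁻⁶/K, σ_y in MPa):
  sample Y: E = 332.0, α = 5.00, σ_y = 560.0 → σ = 325 MPa, n = 1.72
  sample Q: E = 11.86, α = 5.62, σ_y = 48.33 → σ = 13.1 MPa, n = 3.70
  sample G: E = 400.0, α = 4.45, σ_y = 582.0 → σ = 349 MPa, n = 1.67
  sample H: E = 69.15, α = 9.25, σ_y = 37.92 → σ = 125 MPa, n = 0.302
Sample H has the lowest safety factor, n = 0.302.

sample H, n = 0.302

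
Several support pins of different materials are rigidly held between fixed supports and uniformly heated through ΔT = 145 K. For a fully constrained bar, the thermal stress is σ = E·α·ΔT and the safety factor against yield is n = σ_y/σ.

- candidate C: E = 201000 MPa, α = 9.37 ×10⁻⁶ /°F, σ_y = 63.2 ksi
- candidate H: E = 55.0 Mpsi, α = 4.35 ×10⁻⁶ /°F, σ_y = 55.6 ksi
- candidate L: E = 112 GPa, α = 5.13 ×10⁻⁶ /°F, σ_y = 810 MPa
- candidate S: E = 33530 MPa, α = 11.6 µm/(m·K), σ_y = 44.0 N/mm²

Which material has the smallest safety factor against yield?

candidate S

In consistent units (E in GPa, α in ×10⁻⁶/K, σ_y in MPa):
  candidate C: E = 201.0, α = 16.9, σ_y = 435.7 → σ = 492 MPa, n = 0.886
  candidate H: E = 379.2, α = 7.83, σ_y = 383.3 → σ = 431 MPa, n = 0.890
  candidate L: E = 112.0, α = 9.23, σ_y = 810.0 → σ = 150 MPa, n = 5.40
  candidate S: E = 33.53, α = 11.6, σ_y = 44.00 → σ = 56.4 MPa, n = 0.780
The minimum is candidate S at n = 0.780.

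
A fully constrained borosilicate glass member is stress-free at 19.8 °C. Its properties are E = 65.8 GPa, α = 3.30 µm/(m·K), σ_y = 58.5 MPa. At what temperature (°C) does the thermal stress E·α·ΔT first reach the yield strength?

289 °C

E·α·ΔT = 58.50 MPa ⇒ ΔT = 58.50 / (65.80×10³ × 3.30×10⁻⁶) = 269.4 K.
T = 19.8 + 269.4 = 289.2 °C.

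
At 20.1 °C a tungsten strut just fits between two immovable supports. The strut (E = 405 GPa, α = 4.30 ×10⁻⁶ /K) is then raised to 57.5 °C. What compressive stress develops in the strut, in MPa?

65.1 MPa

ΔT = 37.40 K. Constrained thermal stress σ = E·α·ΔT = 405.0×10³ MPa × 4.30×10⁻⁶ × 37.40 = 65.1 MPa (compressive).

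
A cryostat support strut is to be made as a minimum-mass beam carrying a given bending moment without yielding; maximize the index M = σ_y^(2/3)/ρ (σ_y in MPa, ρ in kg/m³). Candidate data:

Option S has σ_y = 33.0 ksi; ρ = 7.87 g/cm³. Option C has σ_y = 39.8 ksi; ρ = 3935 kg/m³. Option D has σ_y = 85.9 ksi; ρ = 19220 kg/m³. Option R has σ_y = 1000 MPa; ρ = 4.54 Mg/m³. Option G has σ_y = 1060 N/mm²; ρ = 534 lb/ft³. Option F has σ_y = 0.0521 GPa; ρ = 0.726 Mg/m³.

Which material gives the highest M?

Convert each candidate to consistent units, then evaluate M:
  option S: σ_y = 227.5 MPa, ρ = 7870 kg/m³
  option C: σ_y = 274.4 MPa, ρ = 3935 kg/m³
  option D: σ_y = 592.3 MPa, ρ = 19220 kg/m³
  option R: σ_y = 1000 MPa, ρ = 4540 kg/m³
  option G: σ_y = 1060 MPa, ρ = 8554 kg/m³
  option F: σ_y = 52.10 MPa, ρ = 726.0 kg/m³
  option R: M = 22.0×10⁻³
  option F: M = 19.2×10⁻³
  option G: M = 12.2×10⁻³
  option C: M = 10.7×10⁻³
  option S: M = 4.74×10⁻³
  option D: M = 3.67×10⁻³
The maximum is for option R.

option R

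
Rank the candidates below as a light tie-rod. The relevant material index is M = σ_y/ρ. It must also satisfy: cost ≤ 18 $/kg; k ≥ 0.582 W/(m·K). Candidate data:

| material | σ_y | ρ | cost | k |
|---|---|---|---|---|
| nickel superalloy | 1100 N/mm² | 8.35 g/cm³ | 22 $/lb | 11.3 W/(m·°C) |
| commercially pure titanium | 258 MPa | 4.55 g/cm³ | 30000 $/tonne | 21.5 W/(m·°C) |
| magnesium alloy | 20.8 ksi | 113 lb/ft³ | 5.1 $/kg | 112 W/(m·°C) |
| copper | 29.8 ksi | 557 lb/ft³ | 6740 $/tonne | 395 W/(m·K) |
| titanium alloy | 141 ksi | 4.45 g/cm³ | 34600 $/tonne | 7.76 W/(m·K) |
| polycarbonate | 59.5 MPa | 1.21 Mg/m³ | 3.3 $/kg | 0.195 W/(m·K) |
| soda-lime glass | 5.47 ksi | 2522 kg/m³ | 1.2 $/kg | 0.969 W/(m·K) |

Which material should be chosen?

Screen on constraints: cost ≤ 18 $/kg; k ≥ 0.582 W/(m·K). Survivors: magnesium alloy, copper, soda-lime glass.
Convert each candidate to consistent units, then evaluate M:
  magnesium alloy: σ_y = 143.4 MPa, ρ = 1810 kg/m³
  copper: σ_y = 205.5 MPa, ρ = 8922 kg/m³
  soda-lime glass: σ_y = 37.71 MPa, ρ = 2522 kg/m³
  magnesium alloy: M = 79.2 kN·m/kg
  copper: M = 23.0 kN·m/kg
  soda-lime glass: M = 15.0 kN·m/kg
Highest index: magnesium alloy.

magnesium alloy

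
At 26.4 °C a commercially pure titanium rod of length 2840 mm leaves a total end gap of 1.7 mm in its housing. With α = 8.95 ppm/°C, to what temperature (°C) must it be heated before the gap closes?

93.3 °C

α·L₀·ΔT = 1.7 mm ⇒ ΔT = 1.7 / (8.95×10⁻⁶ × 2840.0) = 66.88 K.
T = 26.4 + 66.88 = 93.28 °C.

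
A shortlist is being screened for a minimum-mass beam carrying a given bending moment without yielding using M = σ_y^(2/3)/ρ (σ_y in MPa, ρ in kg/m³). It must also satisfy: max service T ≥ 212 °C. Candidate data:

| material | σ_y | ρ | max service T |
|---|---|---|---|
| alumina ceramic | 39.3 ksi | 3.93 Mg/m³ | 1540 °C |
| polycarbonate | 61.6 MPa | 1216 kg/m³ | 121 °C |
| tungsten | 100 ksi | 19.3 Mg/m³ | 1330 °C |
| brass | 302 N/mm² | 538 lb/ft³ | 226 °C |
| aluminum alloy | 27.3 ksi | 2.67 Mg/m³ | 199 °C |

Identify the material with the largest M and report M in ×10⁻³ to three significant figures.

Screen on constraints: max service T ≥ 212 °C. Survivors: alumina ceramic, tungsten, brass.
Putting every candidate on a common basis:
  alumina ceramic: σ_y = 271.0 MPa, ρ = 3930 kg/m³
  tungsten: σ_y = 689.5 MPa, ρ = 19300 kg/m³
  brass: σ_y = 302.0 MPa, ρ = 8618 kg/m³
  alumina ceramic: M = 10.7×10⁻³
  brass: M = 5.22×10⁻³
  tungsten: M = 4.04×10⁻³
Alumina ceramic ranks first.

alumina ceramic, M = 10.7×10⁻³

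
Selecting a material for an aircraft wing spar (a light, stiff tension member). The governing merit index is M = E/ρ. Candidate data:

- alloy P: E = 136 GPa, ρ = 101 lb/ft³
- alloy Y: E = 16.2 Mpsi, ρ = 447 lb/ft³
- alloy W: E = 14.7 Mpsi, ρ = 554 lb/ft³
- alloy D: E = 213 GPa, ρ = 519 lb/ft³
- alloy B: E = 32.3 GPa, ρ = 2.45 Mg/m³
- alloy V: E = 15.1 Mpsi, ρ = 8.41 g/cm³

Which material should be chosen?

alloy P

Putting every candidate on a common basis:
  alloy P: E = 136.0 GPa, ρ = 1618 kg/m³
  alloy Y: E = 111.7 GPa, ρ = 7160 kg/m³
  alloy W: E = 101.4 GPa, ρ = 8874 kg/m³
  alloy D: E = 213.0 GPa, ρ = 8314 kg/m³
  alloy B: E = 32.30 GPa, ρ = 2450 kg/m³
  alloy V: E = 104.1 GPa, ρ = 8410 kg/m³
  alloy P: M = 84.1 MN·m/kg
  alloy D: M = 25.6 MN·m/kg
  alloy Y: M = 15.6 MN·m/kg
  alloy B: M = 13.2 MN·m/kg
  alloy V: M = 12.4 MN·m/kg
  alloy W: M = 11.4 MN·m/kg
Alloy P has the largest M.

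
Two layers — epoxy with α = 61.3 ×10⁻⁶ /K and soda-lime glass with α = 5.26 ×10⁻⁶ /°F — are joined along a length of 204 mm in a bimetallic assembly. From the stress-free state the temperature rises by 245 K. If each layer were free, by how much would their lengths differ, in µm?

2590 µm

soda-lime glass: α = 5.26×10⁻⁶/°F × 9/5 = 9.47×10⁻⁶/K.
Δα = |61.3 − 9.47|×10⁻⁶/K = 51.8×10⁻⁶/K.
ΔL_mismatch = Δα·L·ΔT = 51.8×10⁻⁶ × 204.0 mm × 245.0 K = 2590 µm.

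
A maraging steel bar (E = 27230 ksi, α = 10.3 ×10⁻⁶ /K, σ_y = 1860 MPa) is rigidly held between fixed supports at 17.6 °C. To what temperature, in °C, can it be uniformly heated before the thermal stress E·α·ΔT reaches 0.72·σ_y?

710 °C

E = 27230 ksi = 187.7 GPa.
E·α·ΔT = 1339 MPa ⇒ ΔT = 1339 / (187.7×10³ × 10.3×10⁻⁶) = 692.5 K.
T = 17.6 + 692.5 = 710.1 °C.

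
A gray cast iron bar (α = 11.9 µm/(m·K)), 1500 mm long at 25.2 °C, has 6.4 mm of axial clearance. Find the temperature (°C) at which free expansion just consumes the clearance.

384 °C

α·L₀·ΔT = 6.4 mm ⇒ ΔT = 6.4 / (11.9×10⁻⁶ × 1500.0) = 358.5 K.
T = 25.2 + 358.5 = 383.7 °C.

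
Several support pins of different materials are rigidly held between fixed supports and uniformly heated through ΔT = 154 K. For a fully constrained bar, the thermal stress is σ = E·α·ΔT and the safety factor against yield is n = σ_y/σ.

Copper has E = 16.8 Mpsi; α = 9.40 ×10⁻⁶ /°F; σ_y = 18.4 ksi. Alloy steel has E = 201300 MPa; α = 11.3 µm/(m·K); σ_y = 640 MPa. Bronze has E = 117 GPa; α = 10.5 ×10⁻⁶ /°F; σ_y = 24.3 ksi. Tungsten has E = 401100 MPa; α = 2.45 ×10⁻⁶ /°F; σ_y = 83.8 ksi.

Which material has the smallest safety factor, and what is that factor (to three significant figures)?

copper, n = 0.420

Converting E to GPa, α to ×10⁻⁶/K, σ_y to MPa, then σ and n for each:
  copper: E = 115.8, α = 16.9, σ_y = 126.9 → σ = 302 MPa, n = 0.420
  alloy steel: E = 201.3, α = 11.3, σ_y = 640.0 → σ = 350 MPa, n = 1.83
  bronze: E = 117.0, α = 18.9, σ_y = 167.5 → σ = 341 MPa, n = 0.492
  tungsten: E = 401.1, α = 4.41, σ_y = 577.8 → σ = 272 MPa, n = 2.12
Smallest n: copper with n = 0.420.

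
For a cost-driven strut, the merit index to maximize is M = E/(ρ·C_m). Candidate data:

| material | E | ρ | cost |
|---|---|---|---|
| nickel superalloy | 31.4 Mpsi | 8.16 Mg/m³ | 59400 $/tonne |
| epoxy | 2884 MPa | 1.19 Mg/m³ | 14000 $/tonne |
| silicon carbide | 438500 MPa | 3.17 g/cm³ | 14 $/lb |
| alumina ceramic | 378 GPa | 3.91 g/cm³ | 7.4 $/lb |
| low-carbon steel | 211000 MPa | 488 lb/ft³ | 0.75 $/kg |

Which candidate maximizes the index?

low-carbon steel

Normalizing units and computing the index:
  nickel superalloy: E = 216.5 GPa, ρ = 8160 kg/m³, cost = 59.40 $/kg
  epoxy: E = 2.884 GPa, ρ = 1190 kg/m³, cost = 14.00 $/kg
  silicon carbide: E = 438.5 GPa, ρ = 3170 kg/m³, cost = 30.86 $/kg
  alumina ceramic: E = 378.0 GPa, ρ = 3910 kg/m³, cost = 16.31 $/kg
  low-carbon steel: E = 211.0 GPa, ρ = 7817 kg/m³, cost = 0.7500 $/kg
  low-carbon steel: M = 36.0 MN·m per $
  alumina ceramic: M = 5.93 MN·m per $
  silicon carbide: M = 4.48 MN·m per $
  nickel superalloy: M = 0.447 MN·m per $
  epoxy: M = 0.173 MN·m per $
Low-carbon steel ranks first.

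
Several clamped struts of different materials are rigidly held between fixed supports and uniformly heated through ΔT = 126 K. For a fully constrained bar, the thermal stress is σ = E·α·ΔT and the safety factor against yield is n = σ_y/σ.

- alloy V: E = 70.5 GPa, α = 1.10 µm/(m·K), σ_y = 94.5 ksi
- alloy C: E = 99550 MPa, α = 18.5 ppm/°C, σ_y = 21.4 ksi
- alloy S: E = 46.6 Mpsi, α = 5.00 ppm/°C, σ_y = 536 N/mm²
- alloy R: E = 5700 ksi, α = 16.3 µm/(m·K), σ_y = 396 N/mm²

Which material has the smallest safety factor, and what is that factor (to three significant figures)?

In consistent units (E in GPa, α in ×10⁻⁶/K, σ_y in MPa):
  alloy V: E = 70.50, α = 1.10, σ_y = 651.6 → σ = 9.77 MPa, n = 66.7
  alloy C: E = 99.55, α = 18.5, σ_y = 147.5 → σ = 232 MPa, n = 0.636
  alloy S: E = 321.3, α = 5.00, σ_y = 536.0 → σ = 202 MPa, n = 2.65
  alloy R: E = 39.30, α = 16.3, σ_y = 396.0 → σ = 80.7 MPa, n = 4.91
Smallest n: alloy C with n = 0.636.

alloy C, n = 0.636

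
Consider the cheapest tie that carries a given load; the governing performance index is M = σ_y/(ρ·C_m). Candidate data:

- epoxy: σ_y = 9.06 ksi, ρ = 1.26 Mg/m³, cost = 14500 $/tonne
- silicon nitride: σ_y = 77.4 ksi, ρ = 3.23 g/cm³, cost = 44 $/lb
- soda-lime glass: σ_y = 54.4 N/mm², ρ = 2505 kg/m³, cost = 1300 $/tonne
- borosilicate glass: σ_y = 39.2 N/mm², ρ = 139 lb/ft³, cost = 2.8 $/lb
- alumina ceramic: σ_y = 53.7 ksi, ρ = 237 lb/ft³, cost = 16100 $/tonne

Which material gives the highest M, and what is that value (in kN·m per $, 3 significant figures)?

Normalizing units and computing the index:
  epoxy: σ_y = 62.47 MPa, ρ = 1260 kg/m³, cost = 14.50 $/kg
  silicon nitride: σ_y = 533.7 MPa, ρ = 3230 kg/m³, cost = 97.00 $/kg
  soda-lime glass: σ_y = 54.40 MPa, ρ = 2505 kg/m³, cost = 1.300 $/kg
  borosilicate glass: σ_y = 39.20 MPa, ρ = 2227 kg/m³, cost = 6.173 $/kg
  alumina ceramic: σ_y = 370.2 MPa, ρ = 3796 kg/m³, cost = 16.10 $/kg
  soda-lime glass: M = 16.7 kN·m per $
  alumina ceramic: M = 6.06 kN·m per $
  epoxy: M = 3.42 kN·m per $
  borosilicate glass: M = 2.85 kN·m per $
  silicon nitride: M = 1.70 kN·m per $
Highest index: soda-lime glass.

soda-lime glass, M = 16.7 kN·m per $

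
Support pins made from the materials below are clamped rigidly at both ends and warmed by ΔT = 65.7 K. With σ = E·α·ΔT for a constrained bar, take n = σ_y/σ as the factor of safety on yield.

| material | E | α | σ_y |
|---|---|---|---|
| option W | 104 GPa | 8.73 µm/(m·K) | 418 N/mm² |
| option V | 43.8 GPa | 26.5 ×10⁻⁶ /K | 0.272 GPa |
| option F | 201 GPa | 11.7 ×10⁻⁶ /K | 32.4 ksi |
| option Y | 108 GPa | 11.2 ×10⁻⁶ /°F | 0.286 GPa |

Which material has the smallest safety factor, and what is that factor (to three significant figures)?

option F, n = 1.45

With everything in SI (GPa, ×10⁻⁶/K, MPa):
  option W: E = 104.0, α = 8.73, σ_y = 418.0 → σ = 59.7 MPa, n = 7.01
  option V: E = 43.80, α = 26.5, σ_y = 272.0 → σ = 76.3 MPa, n = 3.57
  option F: E = 201.0, α = 11.7, σ_y = 223.4 → σ = 155 MPa, n = 1.45
  option Y: E = 108.0, α = 20.2, σ_y = 286.0 → σ = 143 MPa, n = 2.00
The minimum is option F at n = 1.45.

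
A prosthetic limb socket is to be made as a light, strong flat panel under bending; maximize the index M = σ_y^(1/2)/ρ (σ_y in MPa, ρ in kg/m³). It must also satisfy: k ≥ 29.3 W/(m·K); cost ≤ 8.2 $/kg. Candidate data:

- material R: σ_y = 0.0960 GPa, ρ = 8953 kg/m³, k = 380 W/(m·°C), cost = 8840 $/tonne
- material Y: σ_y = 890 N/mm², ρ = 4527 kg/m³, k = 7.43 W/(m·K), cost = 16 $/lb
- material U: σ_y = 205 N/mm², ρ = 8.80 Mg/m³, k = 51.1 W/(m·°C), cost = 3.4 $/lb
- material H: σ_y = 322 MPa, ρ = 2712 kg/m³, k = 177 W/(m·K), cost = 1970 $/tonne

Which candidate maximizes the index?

material H

Screen on constraints: k ≥ 29.3 W/(m·K); cost ≤ 8.2 $/kg. Survivors: material U, material H.
Convert each candidate to consistent units, then evaluate M:
  material U: σ_y = 205.0 MPa, ρ = 8800 kg/m³
  material H: σ_y = 322.0 MPa, ρ = 2712 kg/m³
  material H: M = 6.62×10⁻³
  material U: M = 1.63×10⁻³
Highest index: material H.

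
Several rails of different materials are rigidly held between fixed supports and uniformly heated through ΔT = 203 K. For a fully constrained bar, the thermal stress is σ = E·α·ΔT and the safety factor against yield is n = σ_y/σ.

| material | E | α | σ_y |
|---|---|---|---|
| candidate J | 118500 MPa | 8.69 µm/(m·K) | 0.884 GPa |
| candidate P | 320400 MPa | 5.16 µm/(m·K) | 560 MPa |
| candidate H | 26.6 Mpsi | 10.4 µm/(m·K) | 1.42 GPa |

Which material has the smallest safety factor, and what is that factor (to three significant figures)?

candidate P, n = 1.67

Converting E to GPa, α to ×10⁻⁶/K, σ_y to MPa, then σ and n for each:
  candidate J: E = 118.5, α = 8.69, σ_y = 884.0 → σ = 209 MPa, n = 4.23
  candidate P: E = 320.4, α = 5.16, σ_y = 560.0 → σ = 336 MPa, n = 1.67
  candidate H: E = 183.4, α = 10.4, σ_y = 1420 → σ = 387 MPa, n = 3.67
Smallest n: candidate P with n = 1.67.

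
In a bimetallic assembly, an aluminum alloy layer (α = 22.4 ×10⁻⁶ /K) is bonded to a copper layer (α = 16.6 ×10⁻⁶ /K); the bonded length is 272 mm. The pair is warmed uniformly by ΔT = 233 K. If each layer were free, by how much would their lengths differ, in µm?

Δα = |22.4 − 16.6|×10⁻⁶/K = 5.80×10⁻⁶/K.
ΔL_mismatch = Δα·L·ΔT = 5.80×10⁻⁶ × 272.0 mm × 233.0 K = 368 µm.

368 µm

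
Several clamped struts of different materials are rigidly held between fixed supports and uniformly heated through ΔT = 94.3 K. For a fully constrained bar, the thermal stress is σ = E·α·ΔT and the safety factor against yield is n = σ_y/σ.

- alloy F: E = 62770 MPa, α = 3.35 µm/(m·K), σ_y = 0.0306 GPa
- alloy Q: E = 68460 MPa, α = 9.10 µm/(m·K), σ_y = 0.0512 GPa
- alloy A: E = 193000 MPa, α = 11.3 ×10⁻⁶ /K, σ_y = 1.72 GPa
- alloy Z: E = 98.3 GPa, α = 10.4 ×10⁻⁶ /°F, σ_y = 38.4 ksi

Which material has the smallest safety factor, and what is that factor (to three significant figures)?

In consistent units (E in GPa, α in ×10⁻⁶/K, σ_y in MPa):
  alloy F: E = 62.77, α = 3.35, σ_y = 30.60 → σ = 19.8 MPa, n = 1.54
  alloy Q: E = 68.46, α = 9.10, σ_y = 51.20 → σ = 58.7 MPa, n = 0.872
  alloy A: E = 193.0, α = 11.3, σ_y = 1720 → σ = 206 MPa, n = 8.36
  alloy Z: E = 98.30, α = 18.7, σ_y = 264.8 → σ = 174 MPa, n = 1.53
Smallest n: alloy Q with n = 0.872.

alloy Q, n = 0.872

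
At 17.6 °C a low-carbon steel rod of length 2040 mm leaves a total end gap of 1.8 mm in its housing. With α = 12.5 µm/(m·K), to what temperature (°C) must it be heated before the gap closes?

88.2 °C

α·L₀·ΔT = 1.8 mm ⇒ ΔT = 1.8 / (12.5×10⁻⁶ × 2040.0) = 70.59 K.
T = 17.6 + 70.59 = 88.19 °C.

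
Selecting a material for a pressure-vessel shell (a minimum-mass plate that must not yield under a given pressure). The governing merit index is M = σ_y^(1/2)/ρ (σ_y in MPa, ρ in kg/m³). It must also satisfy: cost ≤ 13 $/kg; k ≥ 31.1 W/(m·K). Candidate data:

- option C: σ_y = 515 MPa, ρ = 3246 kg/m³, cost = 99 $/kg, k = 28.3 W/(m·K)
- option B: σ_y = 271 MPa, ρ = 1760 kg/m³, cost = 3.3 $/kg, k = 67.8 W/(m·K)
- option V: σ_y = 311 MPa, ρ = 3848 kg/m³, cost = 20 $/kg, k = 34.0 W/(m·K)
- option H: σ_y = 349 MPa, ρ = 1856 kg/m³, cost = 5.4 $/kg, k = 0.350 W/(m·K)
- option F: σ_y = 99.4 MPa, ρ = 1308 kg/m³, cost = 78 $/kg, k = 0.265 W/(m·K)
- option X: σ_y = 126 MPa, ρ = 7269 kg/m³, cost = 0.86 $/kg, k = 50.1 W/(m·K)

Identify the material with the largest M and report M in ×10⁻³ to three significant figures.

Screen on constraints: cost ≤ 13 $/kg; k ≥ 31.1 W/(m·K). Survivors: option B, option X.
Evaluate M for each candidate:
  option B: M = 9.35×10⁻³
  option X: M = 1.54×10⁻³
The maximum is for option B.

option B, M = 9.35×10⁻³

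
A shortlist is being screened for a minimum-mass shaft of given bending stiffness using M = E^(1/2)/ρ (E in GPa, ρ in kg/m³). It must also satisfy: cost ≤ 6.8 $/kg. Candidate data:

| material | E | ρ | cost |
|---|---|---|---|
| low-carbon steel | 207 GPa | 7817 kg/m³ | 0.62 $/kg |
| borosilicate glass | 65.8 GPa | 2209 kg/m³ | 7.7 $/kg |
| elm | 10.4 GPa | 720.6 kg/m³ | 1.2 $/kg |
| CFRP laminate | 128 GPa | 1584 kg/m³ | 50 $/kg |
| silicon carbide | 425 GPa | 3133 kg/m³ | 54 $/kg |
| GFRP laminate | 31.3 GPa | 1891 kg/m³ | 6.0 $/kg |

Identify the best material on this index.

elm

Screen on constraints: cost ≤ 6.8 $/kg. Survivors: low-carbon steel, elm, GFRP laminate.
Per-candidate index values:
  elm: M = 4.48×10⁻³
  GFRP laminate: M = 2.96×10⁻³
  low-carbon steel: M = 1.84×10⁻³
Highest index: elm.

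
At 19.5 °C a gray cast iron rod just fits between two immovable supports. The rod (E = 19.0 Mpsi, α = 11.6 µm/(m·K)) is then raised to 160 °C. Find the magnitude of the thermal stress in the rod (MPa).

E = 19.0 Mpsi = 131.0 GPa.
ΔT = 140.5 K. Constrained thermal stress σ = E·α·ΔT = 131.0×10³ MPa × 11.6×10⁻⁶ × 140.5 = 214 MPa (compressive).

214 MPa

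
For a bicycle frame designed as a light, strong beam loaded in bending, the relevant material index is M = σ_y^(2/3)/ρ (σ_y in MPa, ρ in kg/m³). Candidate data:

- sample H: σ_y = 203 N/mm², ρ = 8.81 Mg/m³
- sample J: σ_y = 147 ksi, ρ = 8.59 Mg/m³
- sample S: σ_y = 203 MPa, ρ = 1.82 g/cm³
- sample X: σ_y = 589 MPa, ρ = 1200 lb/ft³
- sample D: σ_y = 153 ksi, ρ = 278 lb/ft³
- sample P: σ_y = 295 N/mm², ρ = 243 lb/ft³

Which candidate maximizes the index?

In SI units:
  sample H: σ_y = 203.0 MPa, ρ = 8810 kg/m³
  sample J: σ_y = 1014 MPa, ρ = 8590 kg/m³
  sample S: σ_y = 203.0 MPa, ρ = 1820 kg/m³
  sample X: σ_y = 589.0 MPa, ρ = 19220 kg/m³
  sample D: σ_y = 1055 MPa, ρ = 4453 kg/m³
  sample P: σ_y = 295.0 MPa, ρ = 3892 kg/m³
  sample D: M = 23.3×10⁻³
  sample S: M = 19.0×10⁻³
  sample J: M = 11.7×10⁻³
  sample P: M = 11.4×10⁻³
  sample H: M = 3.92×10⁻³
  sample X: M = 3.66×10⁻³
Highest index: sample D.

sample D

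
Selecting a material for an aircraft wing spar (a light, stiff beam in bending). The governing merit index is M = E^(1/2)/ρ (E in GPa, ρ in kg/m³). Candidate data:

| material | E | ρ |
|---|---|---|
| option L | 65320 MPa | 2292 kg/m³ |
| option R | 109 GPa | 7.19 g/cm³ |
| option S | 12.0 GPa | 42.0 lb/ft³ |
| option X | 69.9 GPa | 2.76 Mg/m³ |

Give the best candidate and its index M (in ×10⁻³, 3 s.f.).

option S, M = 5.15×10⁻³

Normalizing units and computing the index:
  option L: E = 65.32 GPa, ρ = 2292 kg/m³
  option R: E = 109.0 GPa, ρ = 7190 kg/m³
  option S: E = 12.00 GPa, ρ = 672.8 kg/m³
  option X: E = 69.90 GPa, ρ = 2760 kg/m³
  option S: M = 5.15×10⁻³
  option L: M = 3.53×10⁻³
  option X: M = 3.03×10⁻³
  option R: M = 1.45×10⁻³
Option S ranks first.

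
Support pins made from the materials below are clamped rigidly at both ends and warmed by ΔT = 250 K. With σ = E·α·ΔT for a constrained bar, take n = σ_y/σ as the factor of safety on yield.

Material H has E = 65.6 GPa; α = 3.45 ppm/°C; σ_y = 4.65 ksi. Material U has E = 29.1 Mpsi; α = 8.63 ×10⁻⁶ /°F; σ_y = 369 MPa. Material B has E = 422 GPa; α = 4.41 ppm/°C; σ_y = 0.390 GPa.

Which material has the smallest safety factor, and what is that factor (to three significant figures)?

With everything in SI (GPa, ×10⁻⁶/K, MPa):
  material H: E = 65.60, α = 3.45, σ_y = 32.06 → σ = 56.6 MPa, n = 0.567
  material U: E = 200.6, α = 15.5, σ_y = 369.0 → σ = 779 MPa, n = 0.474
  material B: E = 422.0, α = 4.41, σ_y = 390.0 → σ = 465 MPa, n = 0.838
The minimum is material U at n = 0.474.

material U, n = 0.474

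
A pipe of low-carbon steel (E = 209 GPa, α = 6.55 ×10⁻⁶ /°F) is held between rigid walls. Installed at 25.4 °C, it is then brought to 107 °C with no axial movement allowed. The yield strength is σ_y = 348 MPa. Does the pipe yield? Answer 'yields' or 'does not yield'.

does not yield

α = 6.55×10⁻⁶/°F × 9/5 = 11.8×10⁻⁶/K.
ΔT = 81.60 K. Constrained thermal stress σ = E·α·ΔT = 209.0×10³ MPa × 11.8×10⁻⁶ × 81.60 = 201 MPa (compressive).
Compare to σ_y = 348 MPa: σ < σ_y, so it does not yield.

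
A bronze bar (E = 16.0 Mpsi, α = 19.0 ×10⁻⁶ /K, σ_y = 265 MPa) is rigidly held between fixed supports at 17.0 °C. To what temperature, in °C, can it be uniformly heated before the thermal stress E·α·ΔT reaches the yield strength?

E = 16.0 Mpsi = 110.3 GPa.
E·α·ΔT = 265.0 MPa ⇒ ΔT = 265.0 / (110.3×10³ × 19.0×10⁻⁶) = 126.4 K.
T = 17.0 + 126.4 = 143.4 °C.

143 °C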